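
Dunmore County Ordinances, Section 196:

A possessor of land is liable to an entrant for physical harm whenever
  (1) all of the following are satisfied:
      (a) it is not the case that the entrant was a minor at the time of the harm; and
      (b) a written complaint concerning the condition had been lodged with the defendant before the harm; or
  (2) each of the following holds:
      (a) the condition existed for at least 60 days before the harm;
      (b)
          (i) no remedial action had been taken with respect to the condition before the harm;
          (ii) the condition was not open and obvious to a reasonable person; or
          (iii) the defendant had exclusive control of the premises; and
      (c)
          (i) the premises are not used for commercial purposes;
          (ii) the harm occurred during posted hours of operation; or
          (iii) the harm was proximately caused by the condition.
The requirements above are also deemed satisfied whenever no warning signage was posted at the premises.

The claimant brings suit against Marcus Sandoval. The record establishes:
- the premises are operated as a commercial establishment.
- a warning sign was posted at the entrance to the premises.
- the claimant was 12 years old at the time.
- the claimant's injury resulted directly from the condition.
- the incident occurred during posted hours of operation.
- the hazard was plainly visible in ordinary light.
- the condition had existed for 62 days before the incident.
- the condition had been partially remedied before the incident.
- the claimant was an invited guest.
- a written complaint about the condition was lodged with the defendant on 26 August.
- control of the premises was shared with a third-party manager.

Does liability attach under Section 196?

(a) not (entrant a minor) — not met.
(b) complaint lodged — met.
(1) = F AND T = false.
(a) condition ≥60 days old — satisfied.
(i) no remedial action — not met.
(ii) not open/obvious — not satisfied.
(iii) exclusive control — not satisfied.
(b): F OR F OR F → false.
(i) not (commercial use) — fails.
(ii) during posted hours — holds.
(iii) proximate cause — holds.
(c): F OR T OR T → true.
So (2) is not satisfied (T AND F AND T).
Overall: F OR F → false.
Exception (no signage posted) — not satisfied.
Result: main false OR exception false → false.

No — not liable.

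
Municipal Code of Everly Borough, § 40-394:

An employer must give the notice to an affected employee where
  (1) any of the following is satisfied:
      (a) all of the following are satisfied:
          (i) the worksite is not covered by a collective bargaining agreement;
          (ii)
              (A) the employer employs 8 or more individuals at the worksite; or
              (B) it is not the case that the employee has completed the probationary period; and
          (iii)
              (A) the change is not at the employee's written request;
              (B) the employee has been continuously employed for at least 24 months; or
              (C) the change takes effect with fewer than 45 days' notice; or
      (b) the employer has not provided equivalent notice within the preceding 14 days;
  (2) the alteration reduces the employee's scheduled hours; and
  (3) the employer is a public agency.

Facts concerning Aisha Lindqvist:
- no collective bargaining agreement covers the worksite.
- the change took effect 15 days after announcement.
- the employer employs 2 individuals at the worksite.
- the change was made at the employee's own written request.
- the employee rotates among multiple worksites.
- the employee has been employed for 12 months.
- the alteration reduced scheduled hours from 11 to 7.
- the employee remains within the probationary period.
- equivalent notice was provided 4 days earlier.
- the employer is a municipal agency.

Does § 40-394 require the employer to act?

Yes — required.

(i) no CBA — satisfied.
(A) ≥ 8 at site — fails.
(B) not (past probation) — holds.
(ii) = F OR T = true.
(A) not employee-requested — not satisfied.
(B) tenure ≥ 24 mo. — not satisfied.
(C) < 45 days' notice — met.
So (iii) is satisfied (F OR F OR T).
So (a) is satisfied (T AND T AND T).
(b) no recent notice — fails.
(1): T OR F → true.
(2) hours reduced — satisfied.
(3) public agency — met.
Overall = T AND T AND T = true.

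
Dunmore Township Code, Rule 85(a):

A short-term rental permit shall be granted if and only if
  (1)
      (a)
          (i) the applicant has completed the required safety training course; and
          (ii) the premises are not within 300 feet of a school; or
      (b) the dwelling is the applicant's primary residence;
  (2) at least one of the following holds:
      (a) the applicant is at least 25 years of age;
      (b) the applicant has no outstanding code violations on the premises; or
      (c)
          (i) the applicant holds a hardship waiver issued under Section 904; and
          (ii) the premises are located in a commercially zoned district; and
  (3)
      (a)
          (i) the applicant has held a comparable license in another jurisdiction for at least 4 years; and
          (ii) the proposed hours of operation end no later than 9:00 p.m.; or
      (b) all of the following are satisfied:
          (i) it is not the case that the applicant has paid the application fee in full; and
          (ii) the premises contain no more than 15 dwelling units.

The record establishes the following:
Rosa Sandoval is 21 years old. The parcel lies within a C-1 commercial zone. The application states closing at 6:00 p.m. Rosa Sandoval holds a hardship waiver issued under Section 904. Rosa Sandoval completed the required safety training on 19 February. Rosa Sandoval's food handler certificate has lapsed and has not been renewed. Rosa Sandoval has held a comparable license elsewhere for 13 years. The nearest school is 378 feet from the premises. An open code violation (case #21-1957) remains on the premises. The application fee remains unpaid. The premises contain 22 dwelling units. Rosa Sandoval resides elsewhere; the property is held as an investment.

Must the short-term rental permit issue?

Yes — granted.

(i) safety training — met.
(ii) ≥300 ft from school — holds.
(a): T AND T → true.
(b) primary residence — not satisfied.
So (1) is satisfied (T OR F).
(a) age ≥ 25 — not satisfied.
(b) no code violations — not met.
(i) hardship waiver — met.
(ii) commercially zoned — satisfied.
(c): T AND T → true.
(2) = F OR F OR T = true.
(i) prior license ≥ 4 yr — holds.
(ii) closes by 9 p.m. — satisfied.
(a): T AND T → true.
(i) not (fee paid) — met.
(ii) ≤ 15 units — fails.
So (b) is not satisfied (T AND F).
(3): T OR F → true.
Overall = T AND T AND T = true.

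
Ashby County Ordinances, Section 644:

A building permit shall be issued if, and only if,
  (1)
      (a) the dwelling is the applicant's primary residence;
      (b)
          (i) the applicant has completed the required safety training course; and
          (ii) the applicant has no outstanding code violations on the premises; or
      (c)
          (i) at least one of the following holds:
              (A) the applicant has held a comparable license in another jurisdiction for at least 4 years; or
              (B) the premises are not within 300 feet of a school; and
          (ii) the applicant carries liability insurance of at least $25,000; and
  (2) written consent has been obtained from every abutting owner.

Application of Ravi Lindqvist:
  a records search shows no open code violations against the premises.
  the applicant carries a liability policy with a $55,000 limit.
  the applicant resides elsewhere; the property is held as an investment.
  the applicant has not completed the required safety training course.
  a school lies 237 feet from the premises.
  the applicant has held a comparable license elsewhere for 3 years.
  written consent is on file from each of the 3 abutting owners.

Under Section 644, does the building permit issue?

(a) primary residence — not satisfied.
(i) safety training — not met.
(ii) no code violations — holds.
So (b) is not satisfied (F AND T).
(A) prior license ≥ 4 yr — fails.
(B) ≥300 ft from school — not met.
(i): F OR F → false.
(ii) insurance ≥ $25,000 — met.
(c) = F AND T = false.
So (1) is not satisfied (F OR F OR F).
(2) all abutters consent — holds.
Overall: F AND T → false.

No — denied.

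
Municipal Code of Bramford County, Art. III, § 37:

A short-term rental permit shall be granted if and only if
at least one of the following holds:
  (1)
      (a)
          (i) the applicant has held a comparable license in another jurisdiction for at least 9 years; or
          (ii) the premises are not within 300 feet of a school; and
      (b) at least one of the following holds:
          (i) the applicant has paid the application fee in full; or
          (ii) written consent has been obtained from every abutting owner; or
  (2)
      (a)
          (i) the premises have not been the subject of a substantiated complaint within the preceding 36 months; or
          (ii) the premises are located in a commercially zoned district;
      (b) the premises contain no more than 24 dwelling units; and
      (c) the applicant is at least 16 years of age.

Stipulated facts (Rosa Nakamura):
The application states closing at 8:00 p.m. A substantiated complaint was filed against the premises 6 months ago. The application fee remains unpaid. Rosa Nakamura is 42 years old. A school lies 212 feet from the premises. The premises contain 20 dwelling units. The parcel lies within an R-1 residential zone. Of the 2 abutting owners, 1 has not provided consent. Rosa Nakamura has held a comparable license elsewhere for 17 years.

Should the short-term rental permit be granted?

(i) prior license ≥ 9 yr — satisfied.
(ii) ≥300 ft from school — not satisfied.
So (a) is satisfied (T OR F).
(i) fee paid — not met.
(ii) all abutters consent — not satisfied.
(b) = F OR F = false.
(1): T AND F → false.
(i) no complaint in 36 mo. — not satisfied.
(ii) commercially zoned — not satisfied.
(a): F OR F → false.
(b) ≤ 24 units — satisfied.
(c) age ≥ 16 — holds.
(2): F AND T AND T → false.
Overall: F OR F → false.

No — denied.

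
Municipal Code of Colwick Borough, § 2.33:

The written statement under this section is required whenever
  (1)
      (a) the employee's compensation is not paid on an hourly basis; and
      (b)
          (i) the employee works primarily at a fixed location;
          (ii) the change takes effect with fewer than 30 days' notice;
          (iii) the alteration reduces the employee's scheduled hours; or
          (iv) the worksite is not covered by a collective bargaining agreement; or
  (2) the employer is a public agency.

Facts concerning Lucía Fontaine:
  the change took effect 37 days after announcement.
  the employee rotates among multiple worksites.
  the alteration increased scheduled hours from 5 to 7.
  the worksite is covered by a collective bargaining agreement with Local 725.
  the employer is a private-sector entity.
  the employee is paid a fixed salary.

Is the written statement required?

(a) not (hourly-paid) — satisfied.
(i) fixed location — not met.
(ii) < 30 days' notice — not satisfied.
(iii) hours reduced — not met.
(iv) no CBA — not met.
So (b) is not satisfied (F OR F OR F OR F).
(1) = T AND F = false.
(2) public agency — not satisfied.
Overall: F OR F → false.

No — not required.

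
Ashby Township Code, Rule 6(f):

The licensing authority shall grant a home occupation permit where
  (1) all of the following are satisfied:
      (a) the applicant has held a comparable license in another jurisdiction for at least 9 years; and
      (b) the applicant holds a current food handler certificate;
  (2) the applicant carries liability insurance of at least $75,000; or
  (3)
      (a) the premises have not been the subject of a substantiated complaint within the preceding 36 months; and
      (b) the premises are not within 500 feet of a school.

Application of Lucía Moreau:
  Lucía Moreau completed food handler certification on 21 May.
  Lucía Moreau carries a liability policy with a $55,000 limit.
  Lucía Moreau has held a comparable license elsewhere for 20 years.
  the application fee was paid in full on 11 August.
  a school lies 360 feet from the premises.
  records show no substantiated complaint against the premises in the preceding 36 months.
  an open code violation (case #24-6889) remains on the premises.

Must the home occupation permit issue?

(a) prior license ≥ 9 yr — satisfied.
(b) food handler cert. — met.
So (1) is satisfied (T AND T).
(2) insurance ≥ $75,000 — not satisfied.
(a) no complaint in 36 mo. — met.
(b) ≥500 ft from school — not satisfied.
(3): T AND F → false.
Overall: T OR F OR F → true.

Yes — granted.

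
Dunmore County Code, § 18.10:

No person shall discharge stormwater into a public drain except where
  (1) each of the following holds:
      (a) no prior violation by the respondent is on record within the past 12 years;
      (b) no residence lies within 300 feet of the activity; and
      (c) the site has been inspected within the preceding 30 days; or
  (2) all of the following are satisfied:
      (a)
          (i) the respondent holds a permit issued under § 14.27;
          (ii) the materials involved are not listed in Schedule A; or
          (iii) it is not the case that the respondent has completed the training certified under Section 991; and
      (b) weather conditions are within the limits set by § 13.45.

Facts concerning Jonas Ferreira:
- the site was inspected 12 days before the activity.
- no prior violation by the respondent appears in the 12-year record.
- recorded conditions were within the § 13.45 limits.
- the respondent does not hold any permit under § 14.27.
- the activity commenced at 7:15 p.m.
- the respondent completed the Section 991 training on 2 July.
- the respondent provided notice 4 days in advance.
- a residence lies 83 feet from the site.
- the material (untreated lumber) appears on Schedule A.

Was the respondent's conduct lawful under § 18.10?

No — unlawful.

(a) no prior violation — satisfied.
(b) no residence in 300 ft — fails.
(c) site inspected — satisfied.
So (1) is not satisfied (T AND F AND T).
(i) holds permit — not met.
(ii) not (Schedule A material) — not met.
(iii) not (training certified) — fails.
(a) = F OR F OR F = false.
(b) weather ok — satisfied.
(2) = F AND T = false.
So Overall is not satisfied (F OR F).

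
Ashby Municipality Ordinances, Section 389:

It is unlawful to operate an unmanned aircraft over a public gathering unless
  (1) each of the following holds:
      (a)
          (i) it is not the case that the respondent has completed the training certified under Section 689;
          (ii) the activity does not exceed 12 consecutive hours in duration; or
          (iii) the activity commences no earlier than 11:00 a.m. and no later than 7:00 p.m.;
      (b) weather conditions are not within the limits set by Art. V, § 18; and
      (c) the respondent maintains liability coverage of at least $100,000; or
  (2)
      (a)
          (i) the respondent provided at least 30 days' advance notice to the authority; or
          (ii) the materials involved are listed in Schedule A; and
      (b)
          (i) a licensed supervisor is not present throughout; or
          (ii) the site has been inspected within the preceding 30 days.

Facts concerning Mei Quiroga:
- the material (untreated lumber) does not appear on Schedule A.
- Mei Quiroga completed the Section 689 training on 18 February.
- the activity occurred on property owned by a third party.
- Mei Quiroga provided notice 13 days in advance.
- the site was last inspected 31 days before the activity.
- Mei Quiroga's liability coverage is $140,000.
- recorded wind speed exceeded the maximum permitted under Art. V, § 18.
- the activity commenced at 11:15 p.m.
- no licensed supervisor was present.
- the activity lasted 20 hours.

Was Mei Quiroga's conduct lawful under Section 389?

No — unlawful.

(i) not (training certified) — not met.
(ii) ≤ 12 hrs duration — not met.
(iii) start within hours — not satisfied.
(a): F OR F OR F → false.
(b) not (weather ok) — met.
(c) coverage ≥ $100,000 — satisfied.
So (1) is not satisfied (F AND T AND T).
(i) ≥30 days' notice — not met.
(ii) Schedule A material — not satisfied.
(a) = F OR F = false.
(i) not (supervisor present) — satisfied.
(ii) site inspected — not satisfied.
(b): T OR F → true.
(2): F AND T → false.
So Overall is not satisfied (F OR F).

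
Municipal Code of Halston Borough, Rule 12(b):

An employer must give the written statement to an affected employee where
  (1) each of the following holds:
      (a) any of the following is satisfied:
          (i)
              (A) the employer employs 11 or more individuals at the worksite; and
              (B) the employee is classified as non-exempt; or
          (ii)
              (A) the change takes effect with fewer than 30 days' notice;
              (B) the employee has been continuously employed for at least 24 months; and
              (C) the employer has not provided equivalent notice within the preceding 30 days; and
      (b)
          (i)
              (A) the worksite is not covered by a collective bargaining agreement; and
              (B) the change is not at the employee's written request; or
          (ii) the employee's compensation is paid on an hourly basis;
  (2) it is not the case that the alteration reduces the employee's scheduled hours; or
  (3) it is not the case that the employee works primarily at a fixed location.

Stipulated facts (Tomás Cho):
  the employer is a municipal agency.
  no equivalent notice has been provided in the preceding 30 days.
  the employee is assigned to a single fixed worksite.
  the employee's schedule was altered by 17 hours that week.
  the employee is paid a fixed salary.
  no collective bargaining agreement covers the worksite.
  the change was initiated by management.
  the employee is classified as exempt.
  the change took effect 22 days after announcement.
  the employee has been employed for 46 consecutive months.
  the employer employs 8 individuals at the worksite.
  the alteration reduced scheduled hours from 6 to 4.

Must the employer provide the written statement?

Yes — required.

(A) ≥ 11 at site — fails.
(B) non-exempt — not met.
(i): F AND F → false.
(A) < 30 days' notice — met.
(B) tenure ≥ 24 mo. — satisfied.
(C) no recent notice — satisfied.
So (ii) is satisfied (T AND T AND T).
(a): F OR T → true.
(A) no CBA — satisfied.
(B) not employee-requested — satisfied.
(i): T AND T → true.
(ii) hourly-paid — fails.
(b): T OR F → true.
(1): T AND T → true.
(2) not (hours reduced) — not met.
(3) not (fixed location) — fails.
So Overall is satisfied (T OR F OR F).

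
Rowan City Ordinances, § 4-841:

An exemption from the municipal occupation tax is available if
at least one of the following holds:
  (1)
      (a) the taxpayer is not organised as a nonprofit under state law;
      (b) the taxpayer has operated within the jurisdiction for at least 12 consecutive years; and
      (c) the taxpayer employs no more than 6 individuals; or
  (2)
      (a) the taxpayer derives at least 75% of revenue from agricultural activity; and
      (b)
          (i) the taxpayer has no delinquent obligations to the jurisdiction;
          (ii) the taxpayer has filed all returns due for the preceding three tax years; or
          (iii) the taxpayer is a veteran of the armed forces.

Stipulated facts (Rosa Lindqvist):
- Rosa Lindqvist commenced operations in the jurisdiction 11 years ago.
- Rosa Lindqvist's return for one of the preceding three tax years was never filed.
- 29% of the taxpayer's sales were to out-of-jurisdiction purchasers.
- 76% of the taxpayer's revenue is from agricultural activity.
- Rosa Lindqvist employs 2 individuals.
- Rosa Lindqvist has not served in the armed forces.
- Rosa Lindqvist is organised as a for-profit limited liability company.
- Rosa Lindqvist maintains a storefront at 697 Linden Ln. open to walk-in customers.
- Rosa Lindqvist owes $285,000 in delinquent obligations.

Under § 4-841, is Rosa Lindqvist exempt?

(a) not (nonprofit) — satisfied.
(b) ≥ 12 yrs in jurisdiction — not satisfied.
(c) ≤ 6 employees — met.
(1): T AND F AND T → false.
(a) ≥75% agricultural — holds.
(i) no delinquency — not met.
(ii) returns current — not met.
(iii) veteran — not satisfied.
(b): F OR F OR F → false.
So (2) is not satisfied (T AND F).
Overall = F OR F = false.

No — not exempt.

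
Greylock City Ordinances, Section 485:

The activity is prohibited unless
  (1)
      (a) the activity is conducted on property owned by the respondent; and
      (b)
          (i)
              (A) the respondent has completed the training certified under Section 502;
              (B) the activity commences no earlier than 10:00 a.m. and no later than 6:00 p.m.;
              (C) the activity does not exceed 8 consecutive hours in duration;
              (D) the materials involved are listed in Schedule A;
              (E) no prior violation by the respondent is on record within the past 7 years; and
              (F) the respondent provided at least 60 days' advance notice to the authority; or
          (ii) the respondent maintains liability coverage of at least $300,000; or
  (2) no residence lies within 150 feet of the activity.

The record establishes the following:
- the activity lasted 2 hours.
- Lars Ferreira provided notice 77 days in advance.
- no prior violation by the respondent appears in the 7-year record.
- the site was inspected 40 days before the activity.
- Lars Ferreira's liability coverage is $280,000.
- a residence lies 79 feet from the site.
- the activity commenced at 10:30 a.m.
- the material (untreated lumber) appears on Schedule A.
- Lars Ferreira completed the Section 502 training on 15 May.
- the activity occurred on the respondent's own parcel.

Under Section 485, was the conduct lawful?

(a) own property — satisfied.
(A) training certified — met.
(B) start within hours — holds.
(C) ≤ 8 hrs duration — holds.
(D) Schedule A material — met.
(E) no prior violation — satisfied.
(F) ≥60 days' notice — satisfied.
(i): T AND T AND T AND T AND T AND T → true.
(ii) coverage ≥ $300,000 — not satisfied.
So (b) is satisfied (T OR F).
(1): T AND T → true.
(2) no residence in 150 ft — fails.
Overall: T OR F → true.

Yes — lawful.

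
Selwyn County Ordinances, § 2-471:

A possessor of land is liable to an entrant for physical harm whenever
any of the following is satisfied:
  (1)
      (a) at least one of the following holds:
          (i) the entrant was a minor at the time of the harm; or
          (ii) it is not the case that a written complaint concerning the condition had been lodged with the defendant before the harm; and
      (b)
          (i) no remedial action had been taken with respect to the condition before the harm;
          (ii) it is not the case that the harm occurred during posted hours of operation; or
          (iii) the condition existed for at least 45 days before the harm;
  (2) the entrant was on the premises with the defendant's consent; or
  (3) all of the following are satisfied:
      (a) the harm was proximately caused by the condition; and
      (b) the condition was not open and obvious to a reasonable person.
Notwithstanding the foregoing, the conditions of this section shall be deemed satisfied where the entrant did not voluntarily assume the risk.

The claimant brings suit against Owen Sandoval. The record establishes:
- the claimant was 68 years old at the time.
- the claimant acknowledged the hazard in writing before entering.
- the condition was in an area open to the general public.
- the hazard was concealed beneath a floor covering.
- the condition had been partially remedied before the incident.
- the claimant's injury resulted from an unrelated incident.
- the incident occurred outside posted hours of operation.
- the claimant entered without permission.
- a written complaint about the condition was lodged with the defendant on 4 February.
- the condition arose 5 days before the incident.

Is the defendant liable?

No — not liable.

(i) entrant a minor — fails.
(ii) not (complaint lodged) — fails.
So (a) is not satisfied (F OR F).
(i) no remedial action — fails.
(ii) not (during posted hours) — met.
(iii) condition ≥45 days old — not met.
(b) = F OR T OR F = true.
(1): F AND T → false.
(2) consent to enter — not satisfied.
(a) proximate cause — not met.
(b) not open/obvious — satisfied.
(3): F AND T → false.
Overall = F OR F OR F = false.
Exception (no assumed risk) — not satisfied.
Result: main false OR exception false → false.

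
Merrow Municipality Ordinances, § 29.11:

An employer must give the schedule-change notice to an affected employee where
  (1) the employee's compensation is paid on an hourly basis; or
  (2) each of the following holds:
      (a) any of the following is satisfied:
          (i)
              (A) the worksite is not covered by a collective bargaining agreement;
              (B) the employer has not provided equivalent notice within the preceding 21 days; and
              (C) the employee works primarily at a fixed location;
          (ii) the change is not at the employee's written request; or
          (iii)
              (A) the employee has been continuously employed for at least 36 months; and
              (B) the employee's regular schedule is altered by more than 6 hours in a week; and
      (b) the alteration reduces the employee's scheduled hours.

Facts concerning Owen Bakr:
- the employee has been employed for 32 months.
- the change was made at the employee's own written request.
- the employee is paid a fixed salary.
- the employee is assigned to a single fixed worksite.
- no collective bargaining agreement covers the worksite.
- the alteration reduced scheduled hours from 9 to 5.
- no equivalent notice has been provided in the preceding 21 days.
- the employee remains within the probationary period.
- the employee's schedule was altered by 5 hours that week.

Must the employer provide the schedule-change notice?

Yes — required.

(1) hourly-paid — not satisfied.
(A) no CBA — met.
(B) no recent notice — met.
(C) fixed location — satisfied.
So (i) is satisfied (T AND T AND T).
(ii) not employee-requested — not met.
(A) tenure ≥ 36 mo. — not met.
(B) schedule shift > 6h — not met.
So (iii) is not satisfied (F AND F).
(a) = T OR F OR F = true.
(b) hours reduced — satisfied.
(2): T AND T → true.
Overall: F OR T → true.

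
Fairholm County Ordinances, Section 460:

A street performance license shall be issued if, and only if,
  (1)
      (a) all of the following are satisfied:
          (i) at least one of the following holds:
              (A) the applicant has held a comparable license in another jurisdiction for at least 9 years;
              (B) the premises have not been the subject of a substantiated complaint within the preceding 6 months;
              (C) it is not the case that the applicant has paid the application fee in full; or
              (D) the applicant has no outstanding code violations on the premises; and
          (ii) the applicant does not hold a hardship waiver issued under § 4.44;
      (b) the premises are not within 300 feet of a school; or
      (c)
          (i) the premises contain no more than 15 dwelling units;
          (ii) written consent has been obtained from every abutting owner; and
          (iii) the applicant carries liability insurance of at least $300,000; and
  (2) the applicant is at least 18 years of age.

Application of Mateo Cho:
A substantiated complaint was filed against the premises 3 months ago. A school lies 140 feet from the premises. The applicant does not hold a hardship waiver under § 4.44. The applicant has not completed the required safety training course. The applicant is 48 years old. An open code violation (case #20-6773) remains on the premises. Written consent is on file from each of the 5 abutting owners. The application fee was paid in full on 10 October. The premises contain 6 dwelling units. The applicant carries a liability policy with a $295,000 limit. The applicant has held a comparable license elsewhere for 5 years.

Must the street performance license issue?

No — denied.

(A) prior license ≥ 9 yr — not satisfied.
(B) no complaint in 6 mo. — fails.
(C) not (fee paid) — fails.
(D) no code violations — not met.
(i) = F OR F OR F OR F = false.
(ii) not (hardship waiver) — holds.
(a): F AND T → false.
(b) ≥300 ft from school — not met.
(i) ≤ 15 units — satisfied.
(ii) all abutters consent — holds.
(iii) insurance ≥ $300,000 — fails.
(c) = T AND T AND F = false.
So (1) is not satisfied (F OR F OR F).
(2) age ≥ 18 — met.
So Overall is not satisfied (F AND T).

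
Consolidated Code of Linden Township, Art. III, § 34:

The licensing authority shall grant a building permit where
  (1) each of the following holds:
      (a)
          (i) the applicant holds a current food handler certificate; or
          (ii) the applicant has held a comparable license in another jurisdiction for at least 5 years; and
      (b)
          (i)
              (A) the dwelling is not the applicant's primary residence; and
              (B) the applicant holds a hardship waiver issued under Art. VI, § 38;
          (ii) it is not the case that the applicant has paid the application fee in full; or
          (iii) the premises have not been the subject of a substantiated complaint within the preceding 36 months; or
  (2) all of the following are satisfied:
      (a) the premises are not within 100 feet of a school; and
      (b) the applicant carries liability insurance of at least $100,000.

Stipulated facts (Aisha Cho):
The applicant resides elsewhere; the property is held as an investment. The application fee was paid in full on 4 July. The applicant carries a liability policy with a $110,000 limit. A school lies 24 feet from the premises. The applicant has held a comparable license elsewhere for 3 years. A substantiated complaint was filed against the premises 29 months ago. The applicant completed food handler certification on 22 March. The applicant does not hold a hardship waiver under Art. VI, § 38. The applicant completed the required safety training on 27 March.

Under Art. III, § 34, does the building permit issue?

(i) food handler cert. — satisfied.
(ii) prior license ≥ 5 yr — fails.
(a) = T OR F = true.
(A) not (primary residence) — satisfied.
(B) hardship waiver — fails.
So (i) is not satisfied (T AND F).
(ii) not (fee paid) — fails.
(iii) no complaint in 36 mo. — fails.
(b): F OR F OR F → false.
So (1) is not satisfied (T AND F).
(a) ≥100 ft from school — not met.
(b) insurance ≥ $100,000 — met.
(2): F AND T → false.
Overall: F OR F → false.

No — denied.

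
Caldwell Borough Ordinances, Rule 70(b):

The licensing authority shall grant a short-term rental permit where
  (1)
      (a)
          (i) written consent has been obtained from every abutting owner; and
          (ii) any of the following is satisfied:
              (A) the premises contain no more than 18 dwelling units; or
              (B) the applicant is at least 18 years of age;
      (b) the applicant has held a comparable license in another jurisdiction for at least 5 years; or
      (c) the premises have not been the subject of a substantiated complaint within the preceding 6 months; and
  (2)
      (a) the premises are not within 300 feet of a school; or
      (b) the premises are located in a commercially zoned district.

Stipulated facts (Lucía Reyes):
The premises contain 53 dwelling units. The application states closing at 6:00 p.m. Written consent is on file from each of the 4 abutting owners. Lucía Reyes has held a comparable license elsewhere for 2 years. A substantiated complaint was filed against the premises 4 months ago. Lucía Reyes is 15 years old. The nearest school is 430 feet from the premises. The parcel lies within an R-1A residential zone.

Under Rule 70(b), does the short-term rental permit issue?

No — denied.

(i) all abutters consent — holds.
(A) ≤ 18 units — fails.
(B) age ≥ 18 — not satisfied.
(ii) = F OR F = false.
So (a) is not satisfied (T AND F).
(b) prior license ≥ 5 yr — not met.
(c) no complaint in 6 mo. — not satisfied.
So (1) is not satisfied (F OR F OR F).
(a) ≥300 ft from school — holds.
(b) commercially zoned — not satisfied.
So (2) is satisfied (T OR F).
So Overall is not satisfied (F AND T).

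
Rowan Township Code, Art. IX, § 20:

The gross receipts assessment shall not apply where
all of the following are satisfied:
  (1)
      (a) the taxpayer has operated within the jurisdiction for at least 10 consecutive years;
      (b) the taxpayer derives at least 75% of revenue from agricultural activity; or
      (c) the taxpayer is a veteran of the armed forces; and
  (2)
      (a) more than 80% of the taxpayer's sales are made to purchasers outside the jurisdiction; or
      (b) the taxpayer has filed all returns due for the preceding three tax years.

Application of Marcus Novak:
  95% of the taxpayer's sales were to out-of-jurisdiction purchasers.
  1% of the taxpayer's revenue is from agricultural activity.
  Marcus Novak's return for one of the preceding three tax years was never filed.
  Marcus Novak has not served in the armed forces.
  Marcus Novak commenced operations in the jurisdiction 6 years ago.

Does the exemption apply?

No — not exempt.

(a) ≥ 10 yrs in jurisdiction — not satisfied.
(b) ≥75% agricultural — not met.
(c) veteran — not satisfied.
(1): F OR F OR F → false.
(a) >80% out-of-jur. sales — met.
(b) returns current — not satisfied.
(2) = T OR F = true.
Overall: F AND T → false.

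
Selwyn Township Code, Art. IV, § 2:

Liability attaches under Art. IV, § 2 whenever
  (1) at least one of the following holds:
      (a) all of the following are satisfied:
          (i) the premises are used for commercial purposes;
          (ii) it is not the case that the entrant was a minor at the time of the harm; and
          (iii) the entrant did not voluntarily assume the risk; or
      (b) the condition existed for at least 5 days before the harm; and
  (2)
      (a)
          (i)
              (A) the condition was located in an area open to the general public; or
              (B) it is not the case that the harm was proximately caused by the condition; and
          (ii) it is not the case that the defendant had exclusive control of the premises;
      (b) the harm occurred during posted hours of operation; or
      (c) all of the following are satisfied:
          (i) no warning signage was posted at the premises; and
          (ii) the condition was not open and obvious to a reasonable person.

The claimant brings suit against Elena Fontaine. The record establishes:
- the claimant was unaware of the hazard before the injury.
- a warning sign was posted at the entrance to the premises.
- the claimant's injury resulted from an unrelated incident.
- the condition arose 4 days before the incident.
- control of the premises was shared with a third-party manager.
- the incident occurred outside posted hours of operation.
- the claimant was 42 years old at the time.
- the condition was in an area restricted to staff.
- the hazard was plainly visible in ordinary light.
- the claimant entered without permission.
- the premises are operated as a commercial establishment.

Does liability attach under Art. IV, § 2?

(i) commercial use — met.
(ii) not (entrant a minor) — met.
(iii) no assumed risk — holds.
(a): T AND T AND T → true.
(b) condition ≥5 days old — fails.
(1) = T OR F = true.
(A) public area — not satisfied.
(B) not (proximate cause) — met.
So (i) is satisfied (F OR T).
(ii) not (exclusive control) — holds.
(a): T AND T → true.
(b) during posted hours — not met.
(i) no signage posted — not satisfied.
(ii) not open/obvious — not met.
So (c) is not satisfied (F AND F).
So (2) is satisfied (T OR F OR F).
Overall = T AND T = true.

Yes — liable.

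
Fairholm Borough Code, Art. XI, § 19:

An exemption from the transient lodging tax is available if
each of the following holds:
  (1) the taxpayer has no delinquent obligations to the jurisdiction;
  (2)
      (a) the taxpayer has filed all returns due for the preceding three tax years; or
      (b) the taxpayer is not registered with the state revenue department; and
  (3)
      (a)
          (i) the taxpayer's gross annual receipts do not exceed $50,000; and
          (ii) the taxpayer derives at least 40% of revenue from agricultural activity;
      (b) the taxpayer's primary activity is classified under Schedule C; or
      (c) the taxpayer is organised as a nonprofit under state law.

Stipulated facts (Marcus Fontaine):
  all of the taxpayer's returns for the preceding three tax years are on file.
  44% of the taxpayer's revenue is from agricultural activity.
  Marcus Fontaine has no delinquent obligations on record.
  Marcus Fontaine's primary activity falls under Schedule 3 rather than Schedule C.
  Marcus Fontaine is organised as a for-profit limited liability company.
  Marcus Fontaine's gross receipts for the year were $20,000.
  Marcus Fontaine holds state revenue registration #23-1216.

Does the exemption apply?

Yes — exempt.

(1) no delinquency — holds.
(a) returns current — met.
(b) not (state-registered) — not met.
(2): T OR F → true.
(i) receipts ≤ $50,000 — holds.
(ii) ≥40% agricultural — met.
So (a) is satisfied (T AND T).
(b) Schedule C activity — fails.
(c) nonprofit — not satisfied.
(3): T OR F OR F → true.
Overall: T AND T AND T → true.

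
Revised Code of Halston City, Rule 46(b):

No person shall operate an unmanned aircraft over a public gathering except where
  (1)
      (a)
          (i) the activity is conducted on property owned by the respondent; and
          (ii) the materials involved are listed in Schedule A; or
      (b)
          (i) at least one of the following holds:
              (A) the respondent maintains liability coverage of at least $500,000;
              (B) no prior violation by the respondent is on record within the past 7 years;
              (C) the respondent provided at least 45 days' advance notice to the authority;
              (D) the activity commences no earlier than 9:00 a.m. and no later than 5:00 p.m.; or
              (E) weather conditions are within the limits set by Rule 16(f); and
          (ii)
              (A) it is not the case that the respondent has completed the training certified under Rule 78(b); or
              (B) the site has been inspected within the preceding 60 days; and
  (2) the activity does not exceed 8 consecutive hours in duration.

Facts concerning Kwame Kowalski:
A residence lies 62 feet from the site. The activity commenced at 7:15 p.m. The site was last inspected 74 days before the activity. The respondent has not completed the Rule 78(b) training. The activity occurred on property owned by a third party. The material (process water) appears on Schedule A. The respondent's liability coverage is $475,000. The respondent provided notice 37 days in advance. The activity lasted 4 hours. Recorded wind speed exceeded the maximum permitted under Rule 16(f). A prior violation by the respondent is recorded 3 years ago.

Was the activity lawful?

No — unlawful.

(i) own property — not satisfied.
(ii) Schedule A material — holds.
(a) = F AND T = false.
(A) coverage ≥ $500,000 — not satisfied.
(B) no prior violation — fails.
(C) ≥45 days' notice — not met.
(D) start within hours — not met.
(E) weather ok — not satisfied.
(i): F OR F OR F OR F OR F → false.
(A) not (training certified) — met.
(B) site inspected — not satisfied.
(ii): T OR F → true.
So (b) is not satisfied (F AND T).
So (1) is not satisfied (F OR F).
(2) ≤ 8 hrs duration — holds.
So Overall is not satisfied (F AND T).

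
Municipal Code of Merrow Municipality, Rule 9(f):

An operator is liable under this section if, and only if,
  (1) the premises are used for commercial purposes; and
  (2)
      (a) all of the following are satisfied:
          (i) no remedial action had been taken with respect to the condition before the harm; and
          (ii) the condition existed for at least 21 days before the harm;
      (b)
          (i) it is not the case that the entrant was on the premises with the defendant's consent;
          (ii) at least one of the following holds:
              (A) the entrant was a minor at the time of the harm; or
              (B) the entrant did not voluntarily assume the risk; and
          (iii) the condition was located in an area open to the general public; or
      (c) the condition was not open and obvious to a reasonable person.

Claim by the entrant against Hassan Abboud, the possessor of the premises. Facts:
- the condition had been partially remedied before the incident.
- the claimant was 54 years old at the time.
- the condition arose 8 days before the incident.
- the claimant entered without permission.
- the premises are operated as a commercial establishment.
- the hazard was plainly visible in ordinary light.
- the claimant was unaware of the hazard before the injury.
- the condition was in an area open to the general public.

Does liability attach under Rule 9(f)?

(1) commercial use — holds.
(i) no remedial action — fails.
(ii) condition ≥21 days old — not met.
(a): F AND F → false.
(i) not (consent to enter) — holds.
(A) entrant a minor — not satisfied.
(B) no assumed risk — holds.
So (ii) is satisfied (F OR T).
(iii) public area — holds.
(b): T AND T AND T → true.
(c) not open/obvious — not met.
(2) = F OR T OR F = true.
Overall = T AND T = true.

Yes — liable.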